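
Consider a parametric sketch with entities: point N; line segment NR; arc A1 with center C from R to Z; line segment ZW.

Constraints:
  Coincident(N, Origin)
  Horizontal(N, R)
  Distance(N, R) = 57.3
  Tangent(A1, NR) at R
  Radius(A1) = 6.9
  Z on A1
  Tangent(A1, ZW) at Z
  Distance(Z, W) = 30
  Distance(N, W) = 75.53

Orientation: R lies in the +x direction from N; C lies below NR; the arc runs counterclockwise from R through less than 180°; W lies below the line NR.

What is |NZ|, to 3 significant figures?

52.3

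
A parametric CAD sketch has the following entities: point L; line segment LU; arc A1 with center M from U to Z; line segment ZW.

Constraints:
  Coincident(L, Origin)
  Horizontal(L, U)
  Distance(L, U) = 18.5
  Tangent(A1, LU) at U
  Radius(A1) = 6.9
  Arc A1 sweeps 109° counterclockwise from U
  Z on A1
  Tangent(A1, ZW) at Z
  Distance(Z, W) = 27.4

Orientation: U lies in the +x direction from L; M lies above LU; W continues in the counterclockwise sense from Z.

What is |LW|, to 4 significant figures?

38.58

L is at the origin; L and U share the same y with |LU| = 18.5 and U on the +x side, so U = (18.50, 0.000). A1 meets LU tangentially, so MU is at right angles to LU, so M = U + (0, 6.9) = (18.50, 6.900). On A1, U sits at bearing -90° from M; a 109° counterclockwise sweep puts Z at bearing 19°, so Z = M + 6.9·(cos 19°, sin 19°) = (25.02, 9.146). A1 meets ZW tangentially, so MZ is at right angles to ZW, so ZW runs along (−sin 19°, cos 19°); with |ZW| = 27.4, W = (16.10, 35.05). Then |LW| = |W − L| = 38.58.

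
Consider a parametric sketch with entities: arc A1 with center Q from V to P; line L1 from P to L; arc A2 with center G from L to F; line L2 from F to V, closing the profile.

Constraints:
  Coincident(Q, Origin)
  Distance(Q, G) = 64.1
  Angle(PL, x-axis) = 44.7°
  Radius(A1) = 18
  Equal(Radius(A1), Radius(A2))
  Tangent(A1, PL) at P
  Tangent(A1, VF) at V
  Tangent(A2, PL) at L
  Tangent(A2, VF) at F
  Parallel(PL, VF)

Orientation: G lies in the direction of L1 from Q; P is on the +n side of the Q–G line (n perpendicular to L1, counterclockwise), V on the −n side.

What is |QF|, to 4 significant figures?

66.58

Tangency of A1 to both parallel lines with radius 18.0 puts P and V at Q ± 18.0·n: P = (-12.66, 12.79), V = (12.66, -12.79). Equal radii place L and F the same way about G: L = G + 18.0·n = (32.90, 57.88), F = G − 18.0·n = (58.22, 32.29). Then |QF| = |F − Q| = 66.58.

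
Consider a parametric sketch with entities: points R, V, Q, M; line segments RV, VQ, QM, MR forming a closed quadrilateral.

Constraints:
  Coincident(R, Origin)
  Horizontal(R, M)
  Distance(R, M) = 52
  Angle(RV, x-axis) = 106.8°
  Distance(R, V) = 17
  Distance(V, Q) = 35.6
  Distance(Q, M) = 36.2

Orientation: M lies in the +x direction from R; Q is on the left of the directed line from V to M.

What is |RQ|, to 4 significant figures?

39.99

R is at the origin; R and M share the same y with |RM| = 52.0 and M in +x, so M = (52.0, 0). RV runs at 106.8° with |RV| = 17.0, so V = (-4.914, 16.27). Q is determined by |VQ| = 35.6 and |QM| = 36.2 together: it lies at the intersection of circle(V, 35.6) and circle(M, 36.2). With |VM| = 59.19, the foot of the radical line on VM is 29.23 from V and the perpendicular offset is √(35.6² − 29.23²) = 20.32. Taking the left-of-VM solution: Q = (28.78, 27.77).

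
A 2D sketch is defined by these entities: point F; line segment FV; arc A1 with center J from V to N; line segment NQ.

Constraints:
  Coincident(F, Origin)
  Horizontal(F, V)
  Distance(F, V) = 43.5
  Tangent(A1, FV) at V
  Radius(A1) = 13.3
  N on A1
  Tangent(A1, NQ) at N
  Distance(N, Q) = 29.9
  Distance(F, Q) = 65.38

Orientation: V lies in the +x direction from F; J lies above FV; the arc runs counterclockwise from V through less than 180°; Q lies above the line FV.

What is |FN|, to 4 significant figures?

58.78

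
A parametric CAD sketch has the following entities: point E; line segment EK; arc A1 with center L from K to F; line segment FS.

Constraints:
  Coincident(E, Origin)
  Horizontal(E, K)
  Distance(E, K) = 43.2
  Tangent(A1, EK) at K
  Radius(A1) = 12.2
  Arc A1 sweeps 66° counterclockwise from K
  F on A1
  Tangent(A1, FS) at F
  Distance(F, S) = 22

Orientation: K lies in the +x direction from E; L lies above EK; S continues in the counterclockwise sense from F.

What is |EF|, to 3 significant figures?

54.8

A1 meets EK tangentially, so LK is at right angles to EK, so L = K + (0, 12.2) = (43.2, 12.2). On A1, K sits at bearing -90° from L; a 66° counterclockwise sweep puts F at bearing -24°, so F = L + 12.2·(cos -24°, sin -24°) = (54.3, 7.24). Then |EF| = |F − E| = 54.8.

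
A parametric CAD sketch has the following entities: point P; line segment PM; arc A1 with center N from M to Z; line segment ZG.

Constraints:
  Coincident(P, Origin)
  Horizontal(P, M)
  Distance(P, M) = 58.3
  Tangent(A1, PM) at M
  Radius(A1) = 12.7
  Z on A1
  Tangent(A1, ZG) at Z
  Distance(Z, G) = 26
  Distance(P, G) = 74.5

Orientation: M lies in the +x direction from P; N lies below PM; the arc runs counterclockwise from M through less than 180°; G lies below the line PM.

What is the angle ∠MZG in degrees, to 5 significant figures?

118.38°

Checks: |NZ| = 12.70 ✓; ∠(NZ, ZG) = 90.00° ✓; |ZG| = 26.00 ✓; |PG| = 74.50 ✓.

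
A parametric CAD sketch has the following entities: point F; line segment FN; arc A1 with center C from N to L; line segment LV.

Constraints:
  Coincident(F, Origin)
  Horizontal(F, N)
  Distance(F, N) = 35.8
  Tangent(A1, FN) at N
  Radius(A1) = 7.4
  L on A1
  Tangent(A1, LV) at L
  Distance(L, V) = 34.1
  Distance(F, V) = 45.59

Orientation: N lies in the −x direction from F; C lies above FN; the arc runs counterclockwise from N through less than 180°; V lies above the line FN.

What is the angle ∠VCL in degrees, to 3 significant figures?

77.8°

F is at the origin; FN is horizontal with |FN| = 35.8 and N on the −x side, so N = (-35.8, 0.00). Since A1 is tangent to FN there, CN ⟂ FN, so C = N + (0, 7.4) = (-35.8, 7.40). Since CL ⟂ LV (tangency), |CV| = √(7.4² + 34.1²) = 34.9 regardless of where L sits on A1. So V lies on both circle(F, 45.59) and circle(C, 34.9); the above-FN intersection is V = (-22.5, 39.7). L is the foot of the tangent from V: L = (-28.5, 6.09).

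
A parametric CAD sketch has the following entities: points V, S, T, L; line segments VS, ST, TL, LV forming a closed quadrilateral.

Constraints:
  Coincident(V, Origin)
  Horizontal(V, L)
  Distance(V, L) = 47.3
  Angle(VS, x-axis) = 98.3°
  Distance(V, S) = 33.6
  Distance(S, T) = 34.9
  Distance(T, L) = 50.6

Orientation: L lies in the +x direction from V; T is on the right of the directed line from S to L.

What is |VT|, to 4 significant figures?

3.651

Checks: |ST| = 34.90 ✓; |TL| = 50.60 ✓.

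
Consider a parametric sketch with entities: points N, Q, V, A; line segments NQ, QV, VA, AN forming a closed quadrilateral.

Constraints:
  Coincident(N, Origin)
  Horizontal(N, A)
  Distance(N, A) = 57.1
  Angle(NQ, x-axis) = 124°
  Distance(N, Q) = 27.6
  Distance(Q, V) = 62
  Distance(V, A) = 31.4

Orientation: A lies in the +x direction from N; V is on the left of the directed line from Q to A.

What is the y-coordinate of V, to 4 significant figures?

29.45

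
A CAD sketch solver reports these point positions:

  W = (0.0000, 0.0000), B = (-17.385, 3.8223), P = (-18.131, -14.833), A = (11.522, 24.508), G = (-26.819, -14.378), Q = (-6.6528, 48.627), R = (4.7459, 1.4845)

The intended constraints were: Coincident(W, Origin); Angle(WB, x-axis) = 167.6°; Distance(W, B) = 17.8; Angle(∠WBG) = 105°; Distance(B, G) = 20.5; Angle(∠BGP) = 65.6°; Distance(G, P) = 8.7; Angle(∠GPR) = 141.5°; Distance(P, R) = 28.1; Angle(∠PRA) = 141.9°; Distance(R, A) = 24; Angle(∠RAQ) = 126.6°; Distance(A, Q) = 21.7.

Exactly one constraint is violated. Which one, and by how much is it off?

Distance(A, Q) = 21.7 — off by 8.50.

W = (0.00, 0.00) ✓; WB at 167.6° ✓; |WB| = 17.80 ✓; ∠WBG = 105.0° ✓; |BG| = 20.50 ✓; ∠BGP = 65.60° ✓; |GP| = 8.700 ✓; ∠GPR = 141.5° ✓; |PR| = 28.10 ✓; ∠PRA = 141.9° ✓; |RA| = 24.00 ✓; ∠RAQ = 126.6° ✓; |AQ| = 30.20 ✗.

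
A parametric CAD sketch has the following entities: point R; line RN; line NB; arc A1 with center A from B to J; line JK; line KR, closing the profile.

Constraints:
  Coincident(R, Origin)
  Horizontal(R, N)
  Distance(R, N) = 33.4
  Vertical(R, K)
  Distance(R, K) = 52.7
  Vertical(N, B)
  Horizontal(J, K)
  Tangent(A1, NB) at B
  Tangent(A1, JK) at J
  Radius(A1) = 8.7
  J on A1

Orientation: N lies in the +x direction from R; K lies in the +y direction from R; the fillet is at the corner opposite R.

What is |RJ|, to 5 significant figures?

58.201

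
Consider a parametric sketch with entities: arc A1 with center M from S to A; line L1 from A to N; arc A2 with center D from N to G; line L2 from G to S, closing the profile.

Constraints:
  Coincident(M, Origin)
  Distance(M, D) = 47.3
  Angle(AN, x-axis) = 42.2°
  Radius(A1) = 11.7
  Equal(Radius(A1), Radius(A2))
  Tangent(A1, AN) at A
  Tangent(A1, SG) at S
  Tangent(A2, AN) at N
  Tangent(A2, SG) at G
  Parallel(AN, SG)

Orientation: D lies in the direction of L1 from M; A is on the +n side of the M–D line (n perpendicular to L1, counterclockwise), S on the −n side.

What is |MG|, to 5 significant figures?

48.726

Tangency of A1 to both parallel lines with radius 11.7 puts A and S at M ± 11.7·n: A = (-7.8591, 8.6674), S = (7.8591, -8.6674). Equal radii place N and G the same way about D: N = D + 11.7·n = (27.181, 40.440), G = D − 11.7·n = (42.899, 23.105). Then |MG| = |G − M| = 48.726.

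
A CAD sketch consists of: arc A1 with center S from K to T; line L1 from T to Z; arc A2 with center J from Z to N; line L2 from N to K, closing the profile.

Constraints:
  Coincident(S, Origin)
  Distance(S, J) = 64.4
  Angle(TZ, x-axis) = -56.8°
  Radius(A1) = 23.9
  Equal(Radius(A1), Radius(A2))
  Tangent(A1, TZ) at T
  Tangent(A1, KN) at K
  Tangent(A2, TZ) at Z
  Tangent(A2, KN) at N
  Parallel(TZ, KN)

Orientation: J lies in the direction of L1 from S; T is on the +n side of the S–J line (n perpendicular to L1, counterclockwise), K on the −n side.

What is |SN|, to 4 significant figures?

68.69

Tangency of A1 to both parallel lines with radius 23.9 puts T and K at S ± 23.9·n: T = (20.00, 13.09), K = (-20.00, -13.09). Equal radii place Z and N the same way about J: Z = J + 23.9·n = (55.26, -40.80), N = J − 23.9·n = (15.26, -66.97). Then |SN| = |N − S| = 68.69.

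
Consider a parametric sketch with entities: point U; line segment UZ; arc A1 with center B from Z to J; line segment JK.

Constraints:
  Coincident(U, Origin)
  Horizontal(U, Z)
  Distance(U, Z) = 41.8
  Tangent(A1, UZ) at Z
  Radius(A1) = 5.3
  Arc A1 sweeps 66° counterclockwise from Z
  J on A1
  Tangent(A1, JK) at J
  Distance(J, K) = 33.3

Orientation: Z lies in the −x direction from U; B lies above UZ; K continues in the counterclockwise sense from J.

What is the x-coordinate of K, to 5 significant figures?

-23.414

U is at the origin; UZ is horizontal with |UZ| = 41.8 and Z on the −x side, so Z = (-41.800, 0.0000). The tangent condition forces BZ to be normal to UZ, so B = Z + (0, 5.3) = (-41.800, 5.3000). On A1, Z sits at bearing -90° from B; a 66° counterclockwise sweep puts J at bearing -24°, so J = B + 5.3·(cos -24°, sin -24°) = (-36.958, 3.1443). Since A1 is tangent to JK there, BJ ⟂ JK, so JK runs along (−sin -24°, cos -24°); with |JK| = 33.3, K = (-23.414, 33.565). So K.x = -23.414.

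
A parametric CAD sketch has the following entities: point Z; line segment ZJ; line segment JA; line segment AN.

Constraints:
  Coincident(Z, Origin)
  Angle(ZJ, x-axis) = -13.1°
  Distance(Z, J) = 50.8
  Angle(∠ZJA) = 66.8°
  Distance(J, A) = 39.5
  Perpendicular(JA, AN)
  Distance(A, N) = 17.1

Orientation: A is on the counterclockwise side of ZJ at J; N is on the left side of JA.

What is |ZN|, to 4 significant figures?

35.43

Z is at the origin; ZJ runs at -13.1° with length 50.8, so J = 50.8·(cos -13.1°, sin -13.1°) = (49.48, -11.51). ∠ZJA = 66.8°, so JA runs at -13.1° + (180° − 66.8°) = 100.1° from the x-axis; with |JA| = 39.5, A = J + 39.5·(cos 100.1°, sin 100.1°) = (42.55, 27.37). The perpendicularity gives AN at right angles to JA; with |AN| = 17.1 on the left of JA, N = A + 17.1·(-0.9845, -0.1754) = (25.72, 24.38). Then |ZN| = |N − Z| = 35.43.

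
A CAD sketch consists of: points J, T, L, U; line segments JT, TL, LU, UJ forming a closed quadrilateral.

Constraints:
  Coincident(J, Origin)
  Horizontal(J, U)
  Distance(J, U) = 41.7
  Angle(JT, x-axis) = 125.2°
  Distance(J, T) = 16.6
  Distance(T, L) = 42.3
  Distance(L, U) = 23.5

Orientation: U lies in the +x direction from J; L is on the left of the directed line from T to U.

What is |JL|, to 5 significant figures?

38.497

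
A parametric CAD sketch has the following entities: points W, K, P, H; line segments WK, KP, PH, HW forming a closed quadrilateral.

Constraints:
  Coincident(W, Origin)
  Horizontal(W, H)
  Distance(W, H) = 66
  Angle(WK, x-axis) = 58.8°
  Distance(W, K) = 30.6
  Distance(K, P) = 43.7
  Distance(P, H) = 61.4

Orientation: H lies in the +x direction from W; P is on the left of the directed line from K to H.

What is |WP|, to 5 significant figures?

73.900

Checks: |KP| = 43.70 ✓; |PH| = 61.40 ✓.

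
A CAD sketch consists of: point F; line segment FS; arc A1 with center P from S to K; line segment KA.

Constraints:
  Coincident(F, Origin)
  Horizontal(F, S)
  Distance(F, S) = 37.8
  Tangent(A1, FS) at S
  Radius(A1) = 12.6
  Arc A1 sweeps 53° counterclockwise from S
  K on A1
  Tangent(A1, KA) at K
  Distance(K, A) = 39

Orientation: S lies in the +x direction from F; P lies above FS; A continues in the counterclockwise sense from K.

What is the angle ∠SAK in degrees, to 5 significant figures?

5.8387°

On A1, S sits at bearing -90° from P; a 53° counterclockwise sweep puts K at bearing -37°, so K = P + 12.6·(cos -37°, sin -37°) = (47.863, 5.0171). The tangent condition forces PK to be normal to KA, so KA runs along (−sin -37°, cos -37°); with |KA| = 39.0, A = (71.334, 36.164). Then cos ∠SAK = AS·AK / (|AS||AK|), giving 5.8387°.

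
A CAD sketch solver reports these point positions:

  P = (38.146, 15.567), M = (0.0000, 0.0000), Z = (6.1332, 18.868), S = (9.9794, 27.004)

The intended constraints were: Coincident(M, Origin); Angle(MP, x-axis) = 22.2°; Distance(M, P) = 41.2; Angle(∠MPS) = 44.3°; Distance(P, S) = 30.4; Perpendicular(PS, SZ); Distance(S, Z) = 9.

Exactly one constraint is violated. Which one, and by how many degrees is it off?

Perpendicular(PS, SZ) — off by 3.20°.

M = (0.00, 0.00) ✓; MP at 22.20° ✓; |MP| = 41.20 ✓; ∠MPS = 44.30° ✓; |PS| = 30.40 ✓; ∠(PS, SZ) = 86.80° ✗; |SZ| = 8.999 ✓.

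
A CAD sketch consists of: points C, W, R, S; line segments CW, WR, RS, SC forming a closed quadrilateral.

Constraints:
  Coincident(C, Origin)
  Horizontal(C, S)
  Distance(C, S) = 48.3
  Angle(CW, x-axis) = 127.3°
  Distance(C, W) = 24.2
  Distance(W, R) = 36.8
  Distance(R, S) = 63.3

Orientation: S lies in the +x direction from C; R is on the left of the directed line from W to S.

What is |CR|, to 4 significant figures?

49.12

C is at the origin; CS is horizontal with |CS| = 48.3 and S in +x, so S = (48.3, 0). CW runs at 127.3° with |CW| = 24.2, so W = (-14.66, 19.25). R is determined by |WR| = 36.8 and |RS| = 63.3 together: it lies at the intersection of circle(W, 36.8) and circle(S, 63.3). With |WS| = 65.84, the foot of the radical line on WS is 12.78 from W and the perpendicular offset is √(36.8² − 12.78²) = 34.51. Taking the left-of-WS solution: R = (7.644, 48.52).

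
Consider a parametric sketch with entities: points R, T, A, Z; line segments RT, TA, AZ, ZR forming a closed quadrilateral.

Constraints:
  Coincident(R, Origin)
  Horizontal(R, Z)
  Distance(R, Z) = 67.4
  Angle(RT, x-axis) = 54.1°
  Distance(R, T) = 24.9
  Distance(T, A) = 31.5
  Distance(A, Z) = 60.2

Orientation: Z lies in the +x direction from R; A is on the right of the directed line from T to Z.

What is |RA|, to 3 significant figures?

13.4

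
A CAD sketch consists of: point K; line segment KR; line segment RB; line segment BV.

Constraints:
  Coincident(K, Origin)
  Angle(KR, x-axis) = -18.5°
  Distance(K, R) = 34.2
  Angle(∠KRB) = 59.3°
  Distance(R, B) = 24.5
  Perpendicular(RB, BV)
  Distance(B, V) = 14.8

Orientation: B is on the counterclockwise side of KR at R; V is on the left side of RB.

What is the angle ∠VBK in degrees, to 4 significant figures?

13.46°

K is at the origin; KR runs at -18.5° with length 34.2, so R = 34.2·(cos -18.5°, sin -18.5°) = (32.43, -10.85). ∠KRB = 59.3°, so RB runs at -18.5° + (180° − 59.3°) = 102.2° from the x-axis; with |RB| = 24.5, B = R + 24.5·(cos 102.2°, sin 102.2°) = (27.26, 13.09). RB ⟂ BV; with |BV| = 14.8 on the left of RB, V = B + 14.8·(-0.9774, -0.2113) = (12.79, 9.967). Then cos ∠VBK = BV·BK / (|BV||BK|), giving 13.46°.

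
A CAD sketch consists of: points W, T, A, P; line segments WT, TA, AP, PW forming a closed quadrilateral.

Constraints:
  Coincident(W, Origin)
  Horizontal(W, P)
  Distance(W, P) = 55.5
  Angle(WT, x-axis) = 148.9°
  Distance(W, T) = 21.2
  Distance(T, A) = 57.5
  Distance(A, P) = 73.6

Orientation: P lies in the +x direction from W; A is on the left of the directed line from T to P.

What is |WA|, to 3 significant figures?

60.9

Checks: WT at 148.9° ✓; |TA| = 57.50 ✓; |AP| = 73.60 ✓.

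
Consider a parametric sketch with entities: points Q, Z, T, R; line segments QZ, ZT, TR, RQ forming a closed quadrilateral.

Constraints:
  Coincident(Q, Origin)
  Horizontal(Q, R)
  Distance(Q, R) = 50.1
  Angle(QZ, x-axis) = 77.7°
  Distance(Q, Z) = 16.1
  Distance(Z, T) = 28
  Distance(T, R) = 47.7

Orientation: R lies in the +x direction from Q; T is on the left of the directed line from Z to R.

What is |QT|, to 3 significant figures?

43.0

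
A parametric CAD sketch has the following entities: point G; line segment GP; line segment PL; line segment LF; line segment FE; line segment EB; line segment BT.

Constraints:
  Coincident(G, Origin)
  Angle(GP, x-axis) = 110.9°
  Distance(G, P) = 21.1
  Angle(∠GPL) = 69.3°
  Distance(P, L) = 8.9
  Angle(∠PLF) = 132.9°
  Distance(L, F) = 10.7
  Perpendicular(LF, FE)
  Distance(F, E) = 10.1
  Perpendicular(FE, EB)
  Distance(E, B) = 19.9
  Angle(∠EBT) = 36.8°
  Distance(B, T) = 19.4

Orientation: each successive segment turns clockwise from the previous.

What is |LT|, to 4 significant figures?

6.514

G is at the origin; GP runs at 110.9° with length 21.1, so P = (-7.527, 19.71). ∠GPL = 69.3° gives PL at 0.2000° from the x-axis; with |PL| = 8.9, L = (1.373, 19.74). ∠PLF = 132.9° gives LF at -46.90° from the x-axis; with |LF| = 10.7, F = (8.684, 11.93). LF ⟂ FE, so FE runs at -136.9°; with |FE| = 10.1, E = (1.309, 5.029). The perpendicularity gives EB at right angles to FE, so EB runs at 133.1°; with |EB| = 19.9, B = (-12.29, 19.56). ∠EBT = 36.8° gives BT at -10.10° from the x-axis; with |BT| = 19.4, T = (6.811, 16.16). Then |LT| = |T − L| = 6.514.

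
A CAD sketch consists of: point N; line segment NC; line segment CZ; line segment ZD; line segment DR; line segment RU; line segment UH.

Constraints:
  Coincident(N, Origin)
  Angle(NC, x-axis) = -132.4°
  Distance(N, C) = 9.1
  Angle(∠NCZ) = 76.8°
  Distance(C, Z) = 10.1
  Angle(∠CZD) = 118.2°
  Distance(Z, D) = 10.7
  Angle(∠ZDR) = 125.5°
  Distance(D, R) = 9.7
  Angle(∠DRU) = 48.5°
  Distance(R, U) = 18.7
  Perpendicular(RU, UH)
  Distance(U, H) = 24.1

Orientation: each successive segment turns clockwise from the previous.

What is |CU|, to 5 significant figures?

3.8788

N is at the origin; NC runs at -132.4° with length 9.1, so C = (-6.1362, -6.7199). ∠NCZ = 76.8° gives CZ at 124.40° from the x-axis; with |CZ| = 10.1, Z = (-11.842, 1.6137). ∠CZD = 118.2° gives ZD at 62.600° from the x-axis; with |ZD| = 10.7, D = (-6.9182, 11.113). ∠ZDR = 125.5° gives DR at 8.1000° from the x-axis; with |DR| = 9.7, R = (2.6850, 12.480). ∠DRU = 48.5° gives RU at -123.40° from the x-axis; with |RU| = 18.7, U = (-7.6089, -3.1316). Then |CU| = |U − C| = 3.8788.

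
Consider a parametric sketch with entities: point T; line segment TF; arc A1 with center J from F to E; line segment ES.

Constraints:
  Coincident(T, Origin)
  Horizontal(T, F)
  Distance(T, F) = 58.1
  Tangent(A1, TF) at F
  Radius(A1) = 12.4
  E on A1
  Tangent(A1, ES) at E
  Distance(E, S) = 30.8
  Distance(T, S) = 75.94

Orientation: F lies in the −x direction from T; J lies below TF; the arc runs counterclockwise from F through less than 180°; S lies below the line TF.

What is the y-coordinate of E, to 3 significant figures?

-16.1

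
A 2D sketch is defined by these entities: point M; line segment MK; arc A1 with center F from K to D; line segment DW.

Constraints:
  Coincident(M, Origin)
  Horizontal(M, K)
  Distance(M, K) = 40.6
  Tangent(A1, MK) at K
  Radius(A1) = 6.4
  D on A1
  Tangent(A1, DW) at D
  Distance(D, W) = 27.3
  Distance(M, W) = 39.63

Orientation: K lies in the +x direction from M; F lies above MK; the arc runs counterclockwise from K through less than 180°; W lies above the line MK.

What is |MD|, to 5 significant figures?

46.413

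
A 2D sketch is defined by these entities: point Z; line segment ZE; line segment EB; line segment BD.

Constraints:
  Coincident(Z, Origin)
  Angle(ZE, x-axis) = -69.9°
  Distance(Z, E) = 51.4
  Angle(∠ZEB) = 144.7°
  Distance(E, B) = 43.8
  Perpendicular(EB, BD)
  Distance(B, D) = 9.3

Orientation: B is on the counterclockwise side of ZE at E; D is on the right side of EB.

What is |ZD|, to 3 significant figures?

94.2

∠ZEB = 144.7°, so EB runs at -69.9° + (180° − 144.7°) = -34.6° from the x-axis; with |EB| = 43.8, B = E + 43.8·(cos -34.6°, sin -34.6°) = (53.7, -73.1). EB is perpendicular to BD; with |BD| = 9.3 on the right of EB, D = B + 9.3·(-0.568, -0.823) = (48.4, -80.8). Then |ZD| = |D − Z| = 94.2.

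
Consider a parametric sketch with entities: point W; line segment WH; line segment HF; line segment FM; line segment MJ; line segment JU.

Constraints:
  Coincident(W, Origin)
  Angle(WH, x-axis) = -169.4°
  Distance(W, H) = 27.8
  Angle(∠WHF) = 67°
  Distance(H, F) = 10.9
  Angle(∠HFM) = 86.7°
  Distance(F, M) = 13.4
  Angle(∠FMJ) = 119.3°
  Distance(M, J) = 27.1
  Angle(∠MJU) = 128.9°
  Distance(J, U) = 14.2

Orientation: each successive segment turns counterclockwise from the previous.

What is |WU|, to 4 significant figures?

38.48

∠FMJ = 119.3° gives MJ at 97.60° from the x-axis; with |MJ| = 27.1, J = (-14.16, 20.71). ∠MJU = 128.9° gives JU at 148.7° from the x-axis; with |JU| = 14.2, U = (-26.30, 28.09). Then |WU| = |U − W| = 38.48.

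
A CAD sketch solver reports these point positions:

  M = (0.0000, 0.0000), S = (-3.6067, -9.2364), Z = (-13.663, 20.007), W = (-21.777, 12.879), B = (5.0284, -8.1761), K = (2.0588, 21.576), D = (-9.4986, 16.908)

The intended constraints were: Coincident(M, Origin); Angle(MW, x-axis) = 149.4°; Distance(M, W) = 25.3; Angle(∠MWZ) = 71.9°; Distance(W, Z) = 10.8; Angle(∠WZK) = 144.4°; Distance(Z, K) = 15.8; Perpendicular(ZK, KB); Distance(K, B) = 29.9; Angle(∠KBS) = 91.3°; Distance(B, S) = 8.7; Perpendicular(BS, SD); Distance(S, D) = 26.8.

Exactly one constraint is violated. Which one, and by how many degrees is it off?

Perpendicular(BS, SD) — off by 5.70°.

M = (0.00, 0.00) ✓; MW at 149.4° ✓; |MW| = 25.30 ✓; ∠MWZ = 71.90° ✓; |WZ| = 10.80 ✓; ∠WZK = 144.4° ✓; |ZK| = 15.80 ✓; ∠(ZK, KB) = 90.00° ✓; |KB| = 29.90 ✓; ∠KBS = 91.30° ✓; |BS| = 8.700 ✓; ∠(BS, SD) = 84.30° ✗; |SD| = 26.80 ✓.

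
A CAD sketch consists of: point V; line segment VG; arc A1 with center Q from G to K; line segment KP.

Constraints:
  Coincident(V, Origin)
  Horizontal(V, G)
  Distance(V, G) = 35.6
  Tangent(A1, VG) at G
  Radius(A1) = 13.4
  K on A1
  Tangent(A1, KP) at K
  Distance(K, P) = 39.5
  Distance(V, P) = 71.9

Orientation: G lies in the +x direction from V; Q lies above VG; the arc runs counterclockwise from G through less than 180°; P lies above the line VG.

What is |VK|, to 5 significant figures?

50.841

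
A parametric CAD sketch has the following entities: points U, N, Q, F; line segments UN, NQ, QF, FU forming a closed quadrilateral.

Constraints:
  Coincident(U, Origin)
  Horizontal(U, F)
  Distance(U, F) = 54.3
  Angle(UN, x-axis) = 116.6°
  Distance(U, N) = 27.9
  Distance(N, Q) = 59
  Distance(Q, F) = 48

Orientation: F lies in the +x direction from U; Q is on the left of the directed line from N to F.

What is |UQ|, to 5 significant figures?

62.953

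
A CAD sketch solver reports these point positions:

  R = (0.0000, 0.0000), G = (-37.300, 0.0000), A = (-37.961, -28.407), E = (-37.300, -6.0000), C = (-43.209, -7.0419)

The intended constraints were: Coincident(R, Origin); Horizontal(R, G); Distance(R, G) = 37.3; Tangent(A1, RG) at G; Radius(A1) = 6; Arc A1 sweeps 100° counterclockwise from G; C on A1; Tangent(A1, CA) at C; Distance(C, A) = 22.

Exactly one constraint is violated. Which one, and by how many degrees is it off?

Tangent(A1, CA) at C — off by 3.80°.

R = (0.00, 0.00) ✓; R.y = 0.00, G.y = 0.00 ✓; |RG| = 37.30 ✓; ∠(EG, GR) = 90.00° ✓; |EG| = 6.000 ✓; bearing(E→C) − bearing(E→G) = 100.0° ✓; |EC| = 6.000 ✓; ∠(EC, CA) = 86.20° ✗; |CA| = 22.00 ✓.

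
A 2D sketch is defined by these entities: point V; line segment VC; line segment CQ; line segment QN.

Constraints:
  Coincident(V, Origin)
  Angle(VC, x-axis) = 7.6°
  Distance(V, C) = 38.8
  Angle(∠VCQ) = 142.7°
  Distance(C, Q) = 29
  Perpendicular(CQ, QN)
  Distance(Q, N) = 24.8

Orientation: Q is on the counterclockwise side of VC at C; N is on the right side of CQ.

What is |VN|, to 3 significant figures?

76.9

V is at the origin; VC runs at 7.6° with length 38.8, so C = 38.8·(cos 7.6°, sin 7.6°) = (38.5, 5.13). ∠VCQ = 142.7°, so CQ runs at 7.6° + (180° − 142.7°) = 44.9° from the x-axis; with |CQ| = 29.0, Q = C + 29.0·(cos 44.9°, sin 44.9°) = (59.0, 25.6). CQ ⟂ QN; with |QN| = 24.8 on the right of CQ, N = Q + 24.8·(0.706, -0.708) = (76.5, 8.03). Then |VN| = |N − V| = 76.9.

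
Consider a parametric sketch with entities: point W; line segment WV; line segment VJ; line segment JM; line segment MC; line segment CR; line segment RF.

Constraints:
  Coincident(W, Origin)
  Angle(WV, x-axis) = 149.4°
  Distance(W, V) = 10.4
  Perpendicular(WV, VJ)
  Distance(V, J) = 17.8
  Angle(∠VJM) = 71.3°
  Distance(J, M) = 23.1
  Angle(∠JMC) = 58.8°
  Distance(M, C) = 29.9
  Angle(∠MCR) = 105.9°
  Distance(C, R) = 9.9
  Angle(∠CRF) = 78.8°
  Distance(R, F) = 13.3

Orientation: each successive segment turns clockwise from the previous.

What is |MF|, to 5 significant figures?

22.075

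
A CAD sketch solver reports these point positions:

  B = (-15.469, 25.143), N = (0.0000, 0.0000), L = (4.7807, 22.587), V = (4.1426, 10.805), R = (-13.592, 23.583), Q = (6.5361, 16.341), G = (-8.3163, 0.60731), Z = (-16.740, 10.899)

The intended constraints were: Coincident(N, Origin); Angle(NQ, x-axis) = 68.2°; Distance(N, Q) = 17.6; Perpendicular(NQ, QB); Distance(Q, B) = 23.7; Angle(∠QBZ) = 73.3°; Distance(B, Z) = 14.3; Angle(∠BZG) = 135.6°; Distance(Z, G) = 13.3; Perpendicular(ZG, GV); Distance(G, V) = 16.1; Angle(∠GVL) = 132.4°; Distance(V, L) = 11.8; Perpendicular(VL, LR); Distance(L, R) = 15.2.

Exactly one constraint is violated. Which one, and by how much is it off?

Distance(L, R) = 15.2 — off by 3.20.

N = (0.00, 0.00) ✓; NQ at 68.20° ✓; |NQ| = 17.60 ✓; ∠(NQ, QB) = 90.00° ✓; |QB| = 23.70 ✓; ∠QBZ = 73.30° ✓; |BZ| = 14.30 ✓; ∠BZG = 135.6° ✓; |ZG| = 13.30 ✓; ∠(ZG, GV) = 90.00° ✓; |GV| = 16.10 ✓; ∠GVL = 132.4° ✓; |VL| = 11.80 ✓; ∠(VL, LR) = 90.00° ✓; |LR| = 18.40 ✗.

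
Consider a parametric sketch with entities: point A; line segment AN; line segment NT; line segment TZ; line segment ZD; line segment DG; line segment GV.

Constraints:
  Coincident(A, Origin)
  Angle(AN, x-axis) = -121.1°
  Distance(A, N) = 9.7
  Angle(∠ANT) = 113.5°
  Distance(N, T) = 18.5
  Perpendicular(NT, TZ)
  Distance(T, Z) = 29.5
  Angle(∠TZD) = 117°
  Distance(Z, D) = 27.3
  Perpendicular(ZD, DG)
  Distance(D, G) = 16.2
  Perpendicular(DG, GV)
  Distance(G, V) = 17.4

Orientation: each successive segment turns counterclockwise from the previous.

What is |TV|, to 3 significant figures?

25.4

ZD is perpendicular to DG, so DG runs at -172°; with |DG| = 16.2, G = (9.74, 18.3). DG is perpendicular to GV, so GV runs at -81.6°; with |GV| = 17.4, V = (12.3, 1.13). Then |TV| = |V − T| = 25.4.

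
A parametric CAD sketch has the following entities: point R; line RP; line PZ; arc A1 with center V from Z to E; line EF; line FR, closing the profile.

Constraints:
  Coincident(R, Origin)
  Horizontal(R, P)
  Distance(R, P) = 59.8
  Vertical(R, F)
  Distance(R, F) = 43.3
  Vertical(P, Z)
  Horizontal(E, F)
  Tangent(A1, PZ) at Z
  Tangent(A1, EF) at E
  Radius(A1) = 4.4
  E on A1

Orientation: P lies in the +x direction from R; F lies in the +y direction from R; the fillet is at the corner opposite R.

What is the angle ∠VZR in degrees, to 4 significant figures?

33.04°

The virtual corner opposite R is at (59.80, 43.30). Tangency of A1 to PZ means the radius VZ is perpendicular to PZ and A1 meets EF tangentially, so VE is at right angles to EF, with radius 4.4, so the center V sits 4.4 in from both sides at V = (55.40, 38.90). That places the tangent points at Z = (59.80, 38.90) on PZ and E = (55.40, 43.30) on EF. Then cos ∠VZR = ZV·ZR / (|ZV||ZR|), giving 33.04°.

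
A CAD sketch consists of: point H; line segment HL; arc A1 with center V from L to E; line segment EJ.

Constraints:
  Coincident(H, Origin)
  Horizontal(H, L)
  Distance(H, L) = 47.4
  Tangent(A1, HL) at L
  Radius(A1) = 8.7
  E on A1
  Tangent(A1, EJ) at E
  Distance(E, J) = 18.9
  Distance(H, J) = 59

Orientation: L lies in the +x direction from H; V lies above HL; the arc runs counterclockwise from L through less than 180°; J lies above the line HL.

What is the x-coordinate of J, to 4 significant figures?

51.30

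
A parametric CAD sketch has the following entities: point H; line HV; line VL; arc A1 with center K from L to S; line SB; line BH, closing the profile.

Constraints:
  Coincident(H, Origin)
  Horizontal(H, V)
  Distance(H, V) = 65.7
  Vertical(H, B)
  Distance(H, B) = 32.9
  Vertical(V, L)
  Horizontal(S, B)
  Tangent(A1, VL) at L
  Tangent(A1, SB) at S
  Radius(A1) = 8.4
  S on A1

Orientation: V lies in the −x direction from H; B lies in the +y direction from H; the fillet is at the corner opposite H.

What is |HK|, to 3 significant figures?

62.3

H is at the origin; HV is horizontal with |HV| = 65.7 and V on the −x side, so V = (-65.7, 0.00). HB is vertical with |HB| = 32.9 and B on the +y side, so B = (0.00, 32.9). The virtual corner opposite H is at (-65.7, 32.9). Tangency of A1 to VL means the radius KL is perpendicular to VL and since A1 is tangent to SB there, KS ⟂ SB, with radius 8.4, so the center K sits 8.4 in from both sides at K = (-57.3, 24.5). Then |HK| = |K − H| = 62.3.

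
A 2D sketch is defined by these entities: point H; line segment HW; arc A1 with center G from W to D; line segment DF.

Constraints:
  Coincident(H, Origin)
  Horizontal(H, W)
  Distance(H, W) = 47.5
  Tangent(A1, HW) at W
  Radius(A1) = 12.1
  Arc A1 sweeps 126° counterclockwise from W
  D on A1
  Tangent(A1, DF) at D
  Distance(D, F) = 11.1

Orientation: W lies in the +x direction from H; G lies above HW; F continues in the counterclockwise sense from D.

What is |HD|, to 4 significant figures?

60.42

The tangent condition forces GW to be normal to HW, so G = W + (0, 12.1) = (47.50, 12.10). On A1, W sits at bearing -90° from G; a 126° counterclockwise sweep puts D at bearing 36°, so D = G + 12.1·(cos 36°, sin 36°) = (57.29, 19.21). Then |HD| = |D − H| = 60.42.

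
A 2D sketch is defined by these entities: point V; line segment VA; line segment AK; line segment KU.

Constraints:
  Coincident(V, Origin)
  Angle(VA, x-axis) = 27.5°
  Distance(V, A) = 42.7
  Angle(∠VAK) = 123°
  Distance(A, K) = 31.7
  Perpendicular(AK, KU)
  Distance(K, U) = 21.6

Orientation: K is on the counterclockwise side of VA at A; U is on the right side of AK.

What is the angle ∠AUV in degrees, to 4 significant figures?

11.98°

V is at the origin; VA runs at 27.5° with length 42.7, so A = 42.7·(cos 27.5°, sin 27.5°) = (37.88, 19.72). ∠VAK = 123.0°, so AK runs at 27.5° + (180° − 123.0°) = 84.50° from the x-axis; with |AK| = 31.7, K = A + 31.7·(cos 84.50°, sin 84.50°) = (40.91, 51.27). AK is perpendicular to KU; with |KU| = 21.6 on the right of AK, U = K + 21.6·(0.9954, -0.09585) = (62.41, 49.20). Then cos ∠AUV = UA·UV / (|UA||UV|), giving 11.98°.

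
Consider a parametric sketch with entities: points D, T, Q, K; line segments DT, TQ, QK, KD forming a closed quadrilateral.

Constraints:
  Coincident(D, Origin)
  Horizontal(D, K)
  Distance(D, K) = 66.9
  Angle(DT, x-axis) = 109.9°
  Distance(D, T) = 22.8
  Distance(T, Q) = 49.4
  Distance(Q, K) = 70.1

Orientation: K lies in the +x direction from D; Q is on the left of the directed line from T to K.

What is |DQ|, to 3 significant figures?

63.0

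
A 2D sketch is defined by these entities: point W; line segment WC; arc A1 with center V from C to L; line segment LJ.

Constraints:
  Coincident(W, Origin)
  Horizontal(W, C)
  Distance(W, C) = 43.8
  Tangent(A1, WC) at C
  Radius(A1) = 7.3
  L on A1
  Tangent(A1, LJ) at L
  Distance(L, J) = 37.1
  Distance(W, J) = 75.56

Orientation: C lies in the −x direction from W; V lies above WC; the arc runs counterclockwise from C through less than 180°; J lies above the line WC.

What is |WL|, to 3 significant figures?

40.6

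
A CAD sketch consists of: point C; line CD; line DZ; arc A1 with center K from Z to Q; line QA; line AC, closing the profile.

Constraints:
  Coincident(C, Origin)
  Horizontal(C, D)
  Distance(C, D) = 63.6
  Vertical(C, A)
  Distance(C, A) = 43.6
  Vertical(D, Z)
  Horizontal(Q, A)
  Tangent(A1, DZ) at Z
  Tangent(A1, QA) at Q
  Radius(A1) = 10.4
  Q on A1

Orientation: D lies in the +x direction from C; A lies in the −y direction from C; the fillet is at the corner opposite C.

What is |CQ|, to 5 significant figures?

68.784

The virtual corner opposite C is at (63.600, -43.600). A1 meets DZ tangentially, so KZ is at right angles to DZ and since A1 is tangent to QA there, KQ ⟂ QA, with radius 10.4, so the center K sits 10.4 in from both sides at K = (53.200, -33.200). That places the tangent points at Z = (63.600, -33.200) on DZ and Q = (53.200, -43.600) on QA. Then |CQ| = |Q − C| = 68.784.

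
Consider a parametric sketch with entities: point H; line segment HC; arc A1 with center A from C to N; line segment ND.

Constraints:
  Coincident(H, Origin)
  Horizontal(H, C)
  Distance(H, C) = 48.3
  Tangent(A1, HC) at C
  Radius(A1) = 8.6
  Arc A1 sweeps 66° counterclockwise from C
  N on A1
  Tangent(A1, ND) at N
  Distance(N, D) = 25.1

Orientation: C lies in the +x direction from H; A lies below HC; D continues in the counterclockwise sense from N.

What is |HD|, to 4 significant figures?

41.23

On A1, C sits at bearing 90° from A; a 66° counterclockwise sweep puts N at bearing 156°, so N = A + 8.6·(cos 156°, sin 156°) = (40.44, -5.102). The tangent condition forces AN to be normal to ND, so ND runs along (−sin 156°, cos 156°); with |ND| = 25.1, D = (30.23, -28.03). Then |HD| = |D − H| = 41.23.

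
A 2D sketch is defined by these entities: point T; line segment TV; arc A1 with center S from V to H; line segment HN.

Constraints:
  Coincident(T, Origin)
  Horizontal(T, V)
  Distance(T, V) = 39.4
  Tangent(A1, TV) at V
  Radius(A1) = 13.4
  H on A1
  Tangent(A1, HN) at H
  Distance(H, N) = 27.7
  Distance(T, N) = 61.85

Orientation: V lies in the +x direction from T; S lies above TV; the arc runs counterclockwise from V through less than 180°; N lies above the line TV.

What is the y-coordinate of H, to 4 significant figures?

17.54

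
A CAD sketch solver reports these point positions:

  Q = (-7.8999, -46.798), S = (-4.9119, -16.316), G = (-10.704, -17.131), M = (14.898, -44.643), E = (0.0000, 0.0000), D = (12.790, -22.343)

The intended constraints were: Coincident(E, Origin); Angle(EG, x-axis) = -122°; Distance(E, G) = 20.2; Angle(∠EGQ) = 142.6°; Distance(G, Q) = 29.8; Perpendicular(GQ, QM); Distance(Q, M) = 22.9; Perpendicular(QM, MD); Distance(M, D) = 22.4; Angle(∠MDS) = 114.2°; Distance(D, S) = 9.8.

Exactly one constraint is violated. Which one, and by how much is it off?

Distance(D, S) = 9.8 — off by 8.90.

E = (0.00, 0.00) ✓; EG at -122.0° ✓; |EG| = 20.20 ✓; ∠EGQ = 142.6° ✓; |GQ| = 29.80 ✓; ∠(GQ, QM) = 90.00° ✓; |QM| = 22.90 ✓; ∠(QM, MD) = 90.00° ✓; |MD| = 22.40 ✓; ∠MDS = 114.2° ✓; |DS| = 18.70 ✗.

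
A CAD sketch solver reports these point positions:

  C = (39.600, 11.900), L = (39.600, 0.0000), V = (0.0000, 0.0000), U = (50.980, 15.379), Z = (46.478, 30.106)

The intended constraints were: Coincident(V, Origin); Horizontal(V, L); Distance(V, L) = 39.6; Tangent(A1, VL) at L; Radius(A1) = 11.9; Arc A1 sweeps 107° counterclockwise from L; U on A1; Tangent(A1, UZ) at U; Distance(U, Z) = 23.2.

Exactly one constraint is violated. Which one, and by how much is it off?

Distance(U, Z) = 23.2 — off by 7.80.

V = (0.00, 0.00) ✓; V.y = 0.00, L.y = 0.00 ✓; |VL| = 39.60 ✓; ∠(CL, LV) = 90.00° ✓; |CL| = 11.90 ✓; bearing(C→U) − bearing(C→L) = 107.0° ✓; |CU| = 11.90 ✓; ∠(CU, UZ) = 90.00° ✓; |UZ| = 15.40 ✗.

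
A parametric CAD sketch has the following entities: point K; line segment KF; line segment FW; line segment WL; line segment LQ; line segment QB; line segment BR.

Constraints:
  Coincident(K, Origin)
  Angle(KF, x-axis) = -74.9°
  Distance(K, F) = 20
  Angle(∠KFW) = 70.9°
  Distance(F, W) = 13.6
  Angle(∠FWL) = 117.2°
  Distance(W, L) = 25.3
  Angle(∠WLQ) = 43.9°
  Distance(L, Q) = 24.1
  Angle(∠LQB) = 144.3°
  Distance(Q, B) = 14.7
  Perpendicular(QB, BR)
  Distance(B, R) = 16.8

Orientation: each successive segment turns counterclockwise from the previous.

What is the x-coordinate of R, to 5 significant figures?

15.393

K is at the origin; KF runs at -74.9° with length 20.0, so F = (5.2101, -19.309). ∠KFW = 70.9° gives FW at 34.200° from the x-axis; with |FW| = 13.6, W = (16.458, -11.665). ∠FWL = 117.2° gives WL at 97.000° from the x-axis; with |WL| = 25.3, L = (13.375, 13.446). ∠WLQ = 43.9° gives LQ at -126.90° from the x-axis; with |LQ| = 24.1, Q = (-1.0950, -5.8261). ∠LQB = 144.3° gives QB at -91.200° from the x-axis; with |QB| = 14.7, B = (-1.4029, -20.523). The perpendicularity gives BR at right angles to QB, so BR runs at -1.2000°; with |BR| = 16.8, R = (15.393, -20.875). So R.x = 15.393.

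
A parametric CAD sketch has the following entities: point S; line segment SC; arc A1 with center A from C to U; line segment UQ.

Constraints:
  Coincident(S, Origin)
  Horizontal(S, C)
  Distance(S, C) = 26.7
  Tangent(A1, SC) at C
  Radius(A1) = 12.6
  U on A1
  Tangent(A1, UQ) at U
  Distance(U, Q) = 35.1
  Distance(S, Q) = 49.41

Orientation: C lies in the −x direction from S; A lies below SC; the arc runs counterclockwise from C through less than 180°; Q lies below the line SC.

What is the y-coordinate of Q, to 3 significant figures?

-47.5

Checks: |AU| = 12.60 ✓; ∠(AU, UQ) = 90.00° ✓; |UQ| = 35.10 ✓; |SQ| = 49.41 ✓.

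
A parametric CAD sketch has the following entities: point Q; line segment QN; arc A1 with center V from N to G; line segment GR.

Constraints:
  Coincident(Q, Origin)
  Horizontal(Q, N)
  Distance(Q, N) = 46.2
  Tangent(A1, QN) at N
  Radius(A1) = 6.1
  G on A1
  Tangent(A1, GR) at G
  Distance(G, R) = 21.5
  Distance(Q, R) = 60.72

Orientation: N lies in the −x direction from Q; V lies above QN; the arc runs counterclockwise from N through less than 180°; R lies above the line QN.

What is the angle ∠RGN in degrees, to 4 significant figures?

116.2°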